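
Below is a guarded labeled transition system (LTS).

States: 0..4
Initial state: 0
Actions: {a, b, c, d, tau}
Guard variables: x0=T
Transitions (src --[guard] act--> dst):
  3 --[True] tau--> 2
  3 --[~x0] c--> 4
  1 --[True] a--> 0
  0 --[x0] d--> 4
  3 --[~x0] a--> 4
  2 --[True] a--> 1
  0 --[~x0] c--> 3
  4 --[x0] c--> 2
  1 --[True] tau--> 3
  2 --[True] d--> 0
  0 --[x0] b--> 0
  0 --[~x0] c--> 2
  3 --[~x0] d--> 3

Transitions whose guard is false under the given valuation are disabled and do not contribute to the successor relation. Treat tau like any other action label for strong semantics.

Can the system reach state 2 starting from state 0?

Answer: REACHABLE

Working:
8 transition(s) survive guard evaluation.
depth 0: {0}
depth 1: {4}  cumulative {0,4}
depth 2: {2}  cumulative {0,2,4}
depth 3: {1}  cumulative {0,1,2,4}
depth 4: {3}  cumulative {0,1,2,3,4}
Reach set: {0,1,2,3,4}
witness 2: d·c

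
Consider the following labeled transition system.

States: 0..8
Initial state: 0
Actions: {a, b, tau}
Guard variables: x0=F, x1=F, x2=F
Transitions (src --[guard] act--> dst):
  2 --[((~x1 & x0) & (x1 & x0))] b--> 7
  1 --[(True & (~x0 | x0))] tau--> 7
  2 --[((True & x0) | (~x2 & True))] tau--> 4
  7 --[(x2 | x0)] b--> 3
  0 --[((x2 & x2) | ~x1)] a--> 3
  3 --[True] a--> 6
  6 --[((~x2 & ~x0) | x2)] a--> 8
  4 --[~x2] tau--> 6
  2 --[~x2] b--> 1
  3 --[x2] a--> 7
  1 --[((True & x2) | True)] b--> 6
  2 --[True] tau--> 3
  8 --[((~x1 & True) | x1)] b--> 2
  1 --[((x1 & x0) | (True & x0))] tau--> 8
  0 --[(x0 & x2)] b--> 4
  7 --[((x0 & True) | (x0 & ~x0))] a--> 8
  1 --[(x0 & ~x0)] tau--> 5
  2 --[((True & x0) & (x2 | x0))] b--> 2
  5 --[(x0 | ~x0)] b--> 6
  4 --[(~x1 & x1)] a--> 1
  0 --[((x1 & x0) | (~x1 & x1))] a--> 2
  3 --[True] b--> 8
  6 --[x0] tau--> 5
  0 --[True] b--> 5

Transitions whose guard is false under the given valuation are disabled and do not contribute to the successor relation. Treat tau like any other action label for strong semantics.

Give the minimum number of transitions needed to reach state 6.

BFS to 6:
  L0 = {0}
  L1 = {3,5}
  L2 = {6,8}
depth(6)=2, e.g. a·a

Answer: 2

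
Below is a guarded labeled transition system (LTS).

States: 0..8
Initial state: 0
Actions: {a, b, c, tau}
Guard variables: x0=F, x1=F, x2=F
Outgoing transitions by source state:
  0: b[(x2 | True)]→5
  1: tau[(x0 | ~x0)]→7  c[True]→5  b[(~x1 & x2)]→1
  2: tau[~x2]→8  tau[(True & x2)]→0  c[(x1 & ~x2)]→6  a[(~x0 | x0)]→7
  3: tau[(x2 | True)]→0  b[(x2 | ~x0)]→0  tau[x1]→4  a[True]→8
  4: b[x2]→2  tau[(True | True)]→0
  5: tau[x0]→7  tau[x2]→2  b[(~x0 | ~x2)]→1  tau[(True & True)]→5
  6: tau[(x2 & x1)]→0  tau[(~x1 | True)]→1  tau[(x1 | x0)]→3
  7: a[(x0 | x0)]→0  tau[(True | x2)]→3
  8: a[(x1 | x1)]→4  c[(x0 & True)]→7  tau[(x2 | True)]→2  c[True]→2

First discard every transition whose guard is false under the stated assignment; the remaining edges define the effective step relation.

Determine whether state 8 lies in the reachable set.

Answer: REACHABLE

Working:
After dropping false guards: 15 live edges.
depth 0: {0}
depth 1: {5}  now seen {0,5}
depth 2: {1}  now seen {0,1,5}
depth 3: {7}  now seen {0,1,5,7}
depth 4: {3}  now seen {0,1,3,5,7}
depth 5: {8}  now seen {0,1,3,5,7,8}
depth 6: {2}  now seen {0,1,2,3,5,7,8}
Reachable = {0,1,2,3,5,7,8}
witness 8: b·b·tau·tau·a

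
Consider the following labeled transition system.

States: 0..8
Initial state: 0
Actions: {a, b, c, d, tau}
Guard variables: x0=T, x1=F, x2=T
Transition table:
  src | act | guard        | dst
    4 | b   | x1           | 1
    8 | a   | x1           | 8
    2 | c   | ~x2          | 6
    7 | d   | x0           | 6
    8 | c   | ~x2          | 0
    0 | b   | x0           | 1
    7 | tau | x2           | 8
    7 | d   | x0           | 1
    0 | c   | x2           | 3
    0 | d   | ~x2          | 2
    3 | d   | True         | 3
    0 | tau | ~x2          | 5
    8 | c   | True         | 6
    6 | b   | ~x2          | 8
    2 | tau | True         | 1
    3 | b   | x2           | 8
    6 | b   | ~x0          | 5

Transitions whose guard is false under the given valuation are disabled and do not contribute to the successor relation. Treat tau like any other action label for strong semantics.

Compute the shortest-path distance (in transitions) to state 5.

Breadth-first toward 5:
  depth 0: {0}
  depth 1: {1,3}
  depth 2: {8}
  depth 3: {6}
5 never appears.

Answer: UNREACHABLE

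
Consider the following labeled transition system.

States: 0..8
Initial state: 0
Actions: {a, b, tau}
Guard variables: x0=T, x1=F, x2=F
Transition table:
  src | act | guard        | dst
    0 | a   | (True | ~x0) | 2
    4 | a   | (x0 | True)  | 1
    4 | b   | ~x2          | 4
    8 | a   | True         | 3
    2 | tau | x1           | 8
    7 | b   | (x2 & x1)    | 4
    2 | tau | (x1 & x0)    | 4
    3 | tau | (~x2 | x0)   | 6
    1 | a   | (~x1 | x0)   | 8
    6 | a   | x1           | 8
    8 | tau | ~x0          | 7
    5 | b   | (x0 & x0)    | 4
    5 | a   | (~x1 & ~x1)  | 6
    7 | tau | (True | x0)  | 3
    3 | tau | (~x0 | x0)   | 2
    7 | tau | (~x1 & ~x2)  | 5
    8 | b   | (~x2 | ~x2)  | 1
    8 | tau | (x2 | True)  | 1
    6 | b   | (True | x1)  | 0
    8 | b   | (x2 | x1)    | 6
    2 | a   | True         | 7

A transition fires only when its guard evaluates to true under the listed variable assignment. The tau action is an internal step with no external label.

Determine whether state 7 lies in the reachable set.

Guard filter leaves 15 enabled edge(s).
Layer 0: {0}
Layer 1: {2}  total {0,2}
Layer 2: {7}  total {0,2,7}
Layer 3: {3,5}  total {0,2,3,5,7}
Layer 4: {4,6}  total {0,2,3,4,5,6,7}
Layer 5: {1}  total {0,1,2,3,4,5,6,7}
Layer 6: {8}  total {0,1,2,3,4,5,6,7,8}
Reachable = {0,1,2,3,4,5,6,7,8}
Path to 7: a·a

Answer: REACHABLE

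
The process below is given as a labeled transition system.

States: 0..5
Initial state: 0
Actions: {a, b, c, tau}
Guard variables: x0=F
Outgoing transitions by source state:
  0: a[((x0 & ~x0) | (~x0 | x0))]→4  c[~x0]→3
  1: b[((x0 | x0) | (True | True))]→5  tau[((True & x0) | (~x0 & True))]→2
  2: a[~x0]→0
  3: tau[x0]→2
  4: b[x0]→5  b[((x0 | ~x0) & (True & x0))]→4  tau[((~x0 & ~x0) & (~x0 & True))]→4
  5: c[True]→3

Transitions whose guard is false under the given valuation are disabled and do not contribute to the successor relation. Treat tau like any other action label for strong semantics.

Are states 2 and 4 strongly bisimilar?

Bisimulation quotient by refinement:
  P[0] = {{0,1,2,3,4,5}}
  P[1] = {{0},{1},{2},{3},{4},{5}}
stable after 2 split(s): 6 block(s)
2∈{2}, 4∈{4}

Answer: NOT BISIMILAR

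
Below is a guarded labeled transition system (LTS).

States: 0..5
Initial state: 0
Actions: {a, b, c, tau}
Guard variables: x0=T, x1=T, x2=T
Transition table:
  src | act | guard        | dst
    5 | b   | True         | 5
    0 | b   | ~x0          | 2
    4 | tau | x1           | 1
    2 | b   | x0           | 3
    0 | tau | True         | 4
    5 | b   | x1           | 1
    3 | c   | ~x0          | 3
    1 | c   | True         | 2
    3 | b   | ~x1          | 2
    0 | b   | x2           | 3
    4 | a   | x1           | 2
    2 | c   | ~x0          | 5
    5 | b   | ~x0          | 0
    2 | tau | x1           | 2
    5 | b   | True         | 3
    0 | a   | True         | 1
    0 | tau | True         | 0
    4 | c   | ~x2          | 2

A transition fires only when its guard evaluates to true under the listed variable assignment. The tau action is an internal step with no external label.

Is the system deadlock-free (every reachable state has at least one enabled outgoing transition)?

Reach set: {0,1,2,3,4}
  0: a→1  b→3  tau→0  tau→4  [4 exit(s)]
  1: c→2  [1 exit(s)]
  2: b→3  tau→2  [2 exit(s)]
  3: ∅  [no exit]
  4: a→2  tau→1  [2 exit(s)]
trace reaching 3: b

Answer: DEADLOCK at state 3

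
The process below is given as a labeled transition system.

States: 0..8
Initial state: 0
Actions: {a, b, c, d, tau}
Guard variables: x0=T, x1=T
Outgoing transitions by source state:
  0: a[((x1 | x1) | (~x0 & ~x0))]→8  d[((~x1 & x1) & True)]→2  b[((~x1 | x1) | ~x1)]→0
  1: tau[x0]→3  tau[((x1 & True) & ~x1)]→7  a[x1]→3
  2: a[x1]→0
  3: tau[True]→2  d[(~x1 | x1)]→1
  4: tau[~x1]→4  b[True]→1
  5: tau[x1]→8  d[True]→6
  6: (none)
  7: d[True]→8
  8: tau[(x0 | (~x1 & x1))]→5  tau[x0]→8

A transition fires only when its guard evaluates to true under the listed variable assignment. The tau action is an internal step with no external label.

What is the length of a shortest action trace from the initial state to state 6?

Layered search for 6:
  Layer 0: {0}
  Layer 1: {8}
  Layer 2: {5}
  Layer 3: {6}
6 enters at depth 3; path a·tau·d

Answer: 3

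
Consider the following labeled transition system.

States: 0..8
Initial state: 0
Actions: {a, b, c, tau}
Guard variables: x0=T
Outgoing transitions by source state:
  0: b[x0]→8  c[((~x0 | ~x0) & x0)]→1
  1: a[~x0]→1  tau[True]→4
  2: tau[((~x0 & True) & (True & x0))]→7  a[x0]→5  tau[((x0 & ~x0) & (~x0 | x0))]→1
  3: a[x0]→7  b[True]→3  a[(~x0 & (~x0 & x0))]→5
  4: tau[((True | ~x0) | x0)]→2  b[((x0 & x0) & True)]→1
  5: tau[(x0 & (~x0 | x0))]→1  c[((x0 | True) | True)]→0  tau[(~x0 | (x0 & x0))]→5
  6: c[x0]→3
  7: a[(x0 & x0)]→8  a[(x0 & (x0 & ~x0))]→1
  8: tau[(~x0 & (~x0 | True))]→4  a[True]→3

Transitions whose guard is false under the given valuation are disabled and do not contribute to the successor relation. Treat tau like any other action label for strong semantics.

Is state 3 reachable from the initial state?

13 transition(s) survive guard evaluation.
Layer 0: {0}
Layer 1: {8}  total {0,8}
Layer 2: {3}  total {0,3,8}
Layer 3: {7}  total {0,3,7,8}
Reachable = {0,3,7,8}
trace reaching 3: b·a

Answer: REACHABLE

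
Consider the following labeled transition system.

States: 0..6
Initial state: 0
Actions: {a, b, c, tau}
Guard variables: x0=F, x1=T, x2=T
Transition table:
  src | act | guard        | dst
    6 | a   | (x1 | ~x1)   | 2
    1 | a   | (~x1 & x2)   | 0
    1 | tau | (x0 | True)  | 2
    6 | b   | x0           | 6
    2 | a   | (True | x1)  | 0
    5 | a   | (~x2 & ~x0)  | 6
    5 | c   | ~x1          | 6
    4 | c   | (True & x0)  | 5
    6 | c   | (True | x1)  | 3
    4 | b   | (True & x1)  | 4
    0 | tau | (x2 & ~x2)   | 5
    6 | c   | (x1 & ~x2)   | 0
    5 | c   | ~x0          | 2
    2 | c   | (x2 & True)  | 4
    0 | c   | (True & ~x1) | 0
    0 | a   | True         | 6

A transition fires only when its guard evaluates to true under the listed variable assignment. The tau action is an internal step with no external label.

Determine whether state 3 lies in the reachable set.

8 transition(s) survive guard evaluation.
L0 = {0}
L1 = {6}  total {0,6}
L2 = {2,3}  total {0,2,3,6}
L3 = {4}  total {0,2,3,4,6}
Reach set: {0,2,3,4,6}
Path to 3: a·c

Answer: REACHABLE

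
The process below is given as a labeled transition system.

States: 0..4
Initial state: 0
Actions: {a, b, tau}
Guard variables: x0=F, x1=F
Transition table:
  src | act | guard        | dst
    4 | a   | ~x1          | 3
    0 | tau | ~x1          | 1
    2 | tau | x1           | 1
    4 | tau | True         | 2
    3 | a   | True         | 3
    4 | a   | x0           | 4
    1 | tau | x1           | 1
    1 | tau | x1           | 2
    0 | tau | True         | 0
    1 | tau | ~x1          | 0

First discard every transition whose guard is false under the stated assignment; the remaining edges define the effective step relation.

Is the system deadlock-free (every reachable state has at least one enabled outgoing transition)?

R = {0,1}
  0: tau→0  tau→1  [deg 2]
  1: tau→0  [deg 1]

Answer: DEADLOCK-FREE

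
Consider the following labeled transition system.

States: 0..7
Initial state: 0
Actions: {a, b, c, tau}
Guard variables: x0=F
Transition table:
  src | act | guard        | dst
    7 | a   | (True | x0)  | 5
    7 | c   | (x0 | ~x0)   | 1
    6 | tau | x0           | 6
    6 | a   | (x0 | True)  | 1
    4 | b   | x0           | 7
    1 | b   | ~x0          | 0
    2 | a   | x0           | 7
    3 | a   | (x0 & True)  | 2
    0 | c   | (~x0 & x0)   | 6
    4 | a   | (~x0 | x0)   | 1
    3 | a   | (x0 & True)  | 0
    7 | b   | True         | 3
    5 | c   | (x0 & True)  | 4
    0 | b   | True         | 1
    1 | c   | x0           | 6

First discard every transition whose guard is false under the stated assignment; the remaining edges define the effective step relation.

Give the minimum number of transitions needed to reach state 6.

Answer: UNREACHABLE

Trace:
BFS to 6:
  L0 = {0}
  L1 = {1}
6 never appears.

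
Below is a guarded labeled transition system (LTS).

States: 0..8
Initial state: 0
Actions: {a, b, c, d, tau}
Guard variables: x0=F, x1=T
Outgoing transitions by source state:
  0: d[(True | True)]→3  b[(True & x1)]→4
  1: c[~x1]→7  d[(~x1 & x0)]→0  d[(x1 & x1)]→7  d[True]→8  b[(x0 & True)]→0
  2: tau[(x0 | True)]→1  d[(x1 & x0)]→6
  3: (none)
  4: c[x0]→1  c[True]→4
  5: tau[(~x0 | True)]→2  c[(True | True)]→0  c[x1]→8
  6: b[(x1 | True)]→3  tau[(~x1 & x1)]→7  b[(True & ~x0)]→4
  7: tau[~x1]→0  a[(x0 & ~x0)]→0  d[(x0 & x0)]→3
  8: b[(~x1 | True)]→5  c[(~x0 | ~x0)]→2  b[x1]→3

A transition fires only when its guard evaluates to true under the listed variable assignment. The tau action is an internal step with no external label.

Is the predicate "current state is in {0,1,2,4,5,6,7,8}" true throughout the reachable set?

Answer: INVARIANT VIOLATED at state 3

Analysis:
Allowed set {0,1,2,4,5,6,7,8}
Reachable = {0,3,4}
  0: safe
  3: outside
  4: safe
reach 3 via d — violates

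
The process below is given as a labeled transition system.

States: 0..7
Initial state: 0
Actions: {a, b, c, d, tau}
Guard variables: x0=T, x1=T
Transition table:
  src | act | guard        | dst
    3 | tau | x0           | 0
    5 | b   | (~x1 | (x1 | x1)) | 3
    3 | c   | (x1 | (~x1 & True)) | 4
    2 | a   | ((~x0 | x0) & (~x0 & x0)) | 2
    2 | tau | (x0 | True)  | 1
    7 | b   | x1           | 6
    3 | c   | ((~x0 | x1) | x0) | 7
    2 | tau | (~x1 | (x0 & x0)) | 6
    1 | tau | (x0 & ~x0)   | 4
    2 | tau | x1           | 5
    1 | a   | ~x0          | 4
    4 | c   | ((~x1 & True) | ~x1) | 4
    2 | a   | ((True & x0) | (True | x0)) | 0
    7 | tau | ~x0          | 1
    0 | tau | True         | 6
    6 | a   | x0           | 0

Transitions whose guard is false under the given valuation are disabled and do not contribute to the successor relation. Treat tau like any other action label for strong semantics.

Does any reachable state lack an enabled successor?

Reach set: {0,6}
  0: tau→6  [deg 1]
  6: a→0  [deg 1]

Answer: DEADLOCK-FREE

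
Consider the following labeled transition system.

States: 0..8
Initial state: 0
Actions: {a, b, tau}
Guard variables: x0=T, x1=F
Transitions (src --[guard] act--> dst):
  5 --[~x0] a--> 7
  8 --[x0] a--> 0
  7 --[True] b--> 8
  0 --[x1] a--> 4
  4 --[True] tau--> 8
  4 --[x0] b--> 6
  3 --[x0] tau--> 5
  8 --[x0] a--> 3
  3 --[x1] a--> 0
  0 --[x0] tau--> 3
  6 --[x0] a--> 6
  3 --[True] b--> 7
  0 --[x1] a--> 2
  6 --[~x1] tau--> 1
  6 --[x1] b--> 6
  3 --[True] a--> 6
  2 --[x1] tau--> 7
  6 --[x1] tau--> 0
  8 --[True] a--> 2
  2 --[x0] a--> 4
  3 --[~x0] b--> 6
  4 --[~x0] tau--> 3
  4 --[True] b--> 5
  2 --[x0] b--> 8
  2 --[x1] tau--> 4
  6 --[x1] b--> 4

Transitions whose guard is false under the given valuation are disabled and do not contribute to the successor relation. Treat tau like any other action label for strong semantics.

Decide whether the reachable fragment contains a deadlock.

Answer: DEADLOCK at state 1

Trace:
Reachable = {0,1,2,3,4,5,6,7,8}
  0: tau→3  [1 exit(s)]
  1: ∅  [deadlock]
  2: a→4  b→8  [2 exit(s)]
  3: a→6  b→7  tau→5  [3 exit(s)]
  4: b→5  b→6  tau→8  [3 exit(s)]
  5: ∅  [deadlock]
  6: a→6  tau→1  [2 exit(s)]
  7: b→8  [1 exit(s)]
  8: a→0  a→2  a→3  [3 exit(s)]
Path to 1: tau·a·tau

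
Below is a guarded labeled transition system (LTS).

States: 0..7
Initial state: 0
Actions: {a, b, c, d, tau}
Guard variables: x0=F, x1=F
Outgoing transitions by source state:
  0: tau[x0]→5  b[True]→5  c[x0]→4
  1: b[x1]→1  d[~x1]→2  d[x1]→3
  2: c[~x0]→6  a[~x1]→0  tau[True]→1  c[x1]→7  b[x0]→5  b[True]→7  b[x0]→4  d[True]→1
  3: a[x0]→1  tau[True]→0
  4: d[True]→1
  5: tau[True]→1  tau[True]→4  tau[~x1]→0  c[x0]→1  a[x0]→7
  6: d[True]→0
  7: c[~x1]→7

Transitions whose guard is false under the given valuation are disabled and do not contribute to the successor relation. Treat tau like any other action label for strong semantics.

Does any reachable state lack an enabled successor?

R = {0,1,2,4,5,6,7}
  0: b→5  [1 out]
  1: d→2  [1 out]
  2: a→0  b→7  c→6  d→1  tau→1  [5 out]
  4: d→1  [1 out]
  5: tau→0  tau→1  tau→4  [3 out]
  6: d→0  [1 out]
  7: c→7  [1 out]

Answer: DEADLOCK-FREE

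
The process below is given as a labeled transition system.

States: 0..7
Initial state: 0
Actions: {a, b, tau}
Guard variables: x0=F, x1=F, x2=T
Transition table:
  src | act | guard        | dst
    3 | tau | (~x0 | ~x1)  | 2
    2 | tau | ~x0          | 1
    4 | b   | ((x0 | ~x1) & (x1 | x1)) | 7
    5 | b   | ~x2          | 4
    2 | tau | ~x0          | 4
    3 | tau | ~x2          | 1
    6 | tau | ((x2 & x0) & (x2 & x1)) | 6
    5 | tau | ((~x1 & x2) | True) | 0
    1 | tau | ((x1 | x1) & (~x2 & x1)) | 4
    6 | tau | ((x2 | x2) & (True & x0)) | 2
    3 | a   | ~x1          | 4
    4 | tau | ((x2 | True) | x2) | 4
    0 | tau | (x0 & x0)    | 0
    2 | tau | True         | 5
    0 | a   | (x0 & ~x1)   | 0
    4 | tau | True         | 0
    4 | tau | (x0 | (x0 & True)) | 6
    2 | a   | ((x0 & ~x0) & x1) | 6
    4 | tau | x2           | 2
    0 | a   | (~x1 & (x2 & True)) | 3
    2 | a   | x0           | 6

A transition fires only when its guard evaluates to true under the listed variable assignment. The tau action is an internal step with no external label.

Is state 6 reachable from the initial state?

Guard filter leaves 10 enabled edge(s).
Layer 0: {0}
Layer 1: {3}  cumulative {0,3}
Layer 2: {2,4}  cumulative {0,2,3,4}
Layer 3: {1,5}  cumulative {0,1,2,3,4,5}
R = {0,1,2,3,4,5}

Answer: UNREACHABLE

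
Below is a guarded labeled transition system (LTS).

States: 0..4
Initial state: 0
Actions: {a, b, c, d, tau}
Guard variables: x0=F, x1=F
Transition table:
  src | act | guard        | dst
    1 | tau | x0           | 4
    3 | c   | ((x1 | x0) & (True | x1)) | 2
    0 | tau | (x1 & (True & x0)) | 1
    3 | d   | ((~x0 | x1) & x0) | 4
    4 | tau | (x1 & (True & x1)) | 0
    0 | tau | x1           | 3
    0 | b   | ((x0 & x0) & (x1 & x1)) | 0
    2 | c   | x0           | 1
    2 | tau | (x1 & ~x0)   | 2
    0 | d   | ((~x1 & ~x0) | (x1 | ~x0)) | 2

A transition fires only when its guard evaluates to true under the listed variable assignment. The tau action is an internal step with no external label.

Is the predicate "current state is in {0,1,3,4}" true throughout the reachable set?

Answer: INVARIANT VIOLATED at state 2

Working:
Inv-set: {0,1,3,4}
Reachable = {0,2}
  0: ok
  2: VIOLATES
counterexample path to 2: d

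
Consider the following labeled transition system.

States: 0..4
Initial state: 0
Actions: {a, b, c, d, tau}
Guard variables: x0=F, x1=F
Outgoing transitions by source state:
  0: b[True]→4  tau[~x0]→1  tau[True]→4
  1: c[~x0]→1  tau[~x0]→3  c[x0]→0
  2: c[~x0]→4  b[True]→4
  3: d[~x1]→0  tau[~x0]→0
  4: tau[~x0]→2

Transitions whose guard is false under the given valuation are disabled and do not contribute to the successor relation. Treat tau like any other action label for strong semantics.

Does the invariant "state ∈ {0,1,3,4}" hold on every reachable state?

Answer: INVARIANT VIOLATED at state 2

Analysis:
Inv-set: {0,1,3,4}
Reach set: {0,1,2,3,4}
  0: ✓
  1: ✓
  2: VIOLATES
  3: ✓
  4: ✓
witness against invariant: b·tau → 2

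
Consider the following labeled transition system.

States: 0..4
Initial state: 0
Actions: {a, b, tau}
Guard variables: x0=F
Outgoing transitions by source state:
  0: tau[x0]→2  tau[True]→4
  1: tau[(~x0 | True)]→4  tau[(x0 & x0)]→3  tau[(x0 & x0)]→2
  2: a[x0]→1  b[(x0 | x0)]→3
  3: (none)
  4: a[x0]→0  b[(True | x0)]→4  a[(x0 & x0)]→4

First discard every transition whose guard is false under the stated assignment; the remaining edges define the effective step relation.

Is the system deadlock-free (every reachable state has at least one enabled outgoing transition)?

Answer: DEADLOCK-FREE

Trace:
Reach set: {0,4}
  0: tau→4  [deg 1]
  4: b→4  [deg 1]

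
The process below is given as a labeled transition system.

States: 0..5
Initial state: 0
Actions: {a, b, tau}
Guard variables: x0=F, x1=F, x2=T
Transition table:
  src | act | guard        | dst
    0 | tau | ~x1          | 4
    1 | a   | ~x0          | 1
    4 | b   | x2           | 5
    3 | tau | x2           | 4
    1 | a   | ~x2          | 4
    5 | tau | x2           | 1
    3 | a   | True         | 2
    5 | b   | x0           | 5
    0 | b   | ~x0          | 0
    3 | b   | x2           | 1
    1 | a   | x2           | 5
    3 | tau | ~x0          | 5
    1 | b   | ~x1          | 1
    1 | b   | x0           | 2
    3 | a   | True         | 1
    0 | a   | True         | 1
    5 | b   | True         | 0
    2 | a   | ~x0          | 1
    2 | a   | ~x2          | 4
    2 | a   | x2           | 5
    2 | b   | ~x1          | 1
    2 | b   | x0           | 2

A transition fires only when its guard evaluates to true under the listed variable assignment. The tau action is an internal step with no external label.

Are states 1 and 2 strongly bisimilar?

Bisimulation quotient by refinement:
  P[0] = {{0,1,2,3,4,5}}
  P[1] = {{0,3},{1,2},{4},{5}}
  P[2] = {{0},{1,2},{3},{4},{5}}
stable after 3 split(s): 5 block(s)
1∈{1,2}, 2∈{1,2}

Answer: BISIMILAR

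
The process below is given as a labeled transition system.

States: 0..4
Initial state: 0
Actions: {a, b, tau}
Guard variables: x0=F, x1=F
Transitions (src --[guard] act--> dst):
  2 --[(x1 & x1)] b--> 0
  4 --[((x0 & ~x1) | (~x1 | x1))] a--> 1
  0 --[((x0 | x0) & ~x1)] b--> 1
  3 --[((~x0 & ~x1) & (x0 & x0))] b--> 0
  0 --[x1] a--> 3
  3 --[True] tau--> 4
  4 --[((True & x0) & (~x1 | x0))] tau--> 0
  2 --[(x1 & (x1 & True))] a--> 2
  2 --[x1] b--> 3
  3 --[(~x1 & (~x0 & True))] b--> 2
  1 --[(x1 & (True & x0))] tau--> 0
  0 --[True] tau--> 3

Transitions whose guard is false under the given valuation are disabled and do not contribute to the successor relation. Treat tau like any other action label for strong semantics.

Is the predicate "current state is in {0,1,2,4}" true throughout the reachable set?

Safe = {0,1,2,4}
R = {0,1,2,3,4}
  0: ok
  1: ok
  2: ok
  3: ✗ unsafe
  4: ok
reach 3 via tau — violates

Answer: INVARIANT VIOLATED at state 3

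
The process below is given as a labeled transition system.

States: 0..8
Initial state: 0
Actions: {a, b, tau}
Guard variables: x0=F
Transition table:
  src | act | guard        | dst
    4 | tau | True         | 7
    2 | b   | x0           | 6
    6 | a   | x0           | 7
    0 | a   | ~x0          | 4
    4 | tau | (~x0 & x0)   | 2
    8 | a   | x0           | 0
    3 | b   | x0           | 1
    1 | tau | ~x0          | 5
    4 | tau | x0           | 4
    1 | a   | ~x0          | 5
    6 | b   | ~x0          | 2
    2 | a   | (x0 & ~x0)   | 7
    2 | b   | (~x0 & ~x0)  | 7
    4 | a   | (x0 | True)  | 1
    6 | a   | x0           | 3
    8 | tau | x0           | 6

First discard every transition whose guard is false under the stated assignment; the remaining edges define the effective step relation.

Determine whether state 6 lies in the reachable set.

Answer: UNREACHABLE

Analysis:
After dropping false guards: 7 live edges.
L0 = {0}
L1 = {4}  cumulative {0,4}
L2 = {1,7}  cumulative {0,1,4,7}
L3 = {5}  cumulative {0,1,4,5,7}
R = {0,1,4,5,7}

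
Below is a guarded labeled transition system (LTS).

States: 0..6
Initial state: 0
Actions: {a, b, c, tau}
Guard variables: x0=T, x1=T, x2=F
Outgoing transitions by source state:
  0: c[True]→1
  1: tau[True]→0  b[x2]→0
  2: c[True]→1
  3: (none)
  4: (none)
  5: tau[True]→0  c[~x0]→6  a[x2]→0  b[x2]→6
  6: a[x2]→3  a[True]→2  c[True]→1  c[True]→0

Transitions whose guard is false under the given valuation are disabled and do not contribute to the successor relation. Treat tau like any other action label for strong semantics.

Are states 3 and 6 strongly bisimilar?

Compute ~ classes (split until stable):
  round 0: {{0,1,2,3,4,5,6}}
  round 1: {{0,2},{1,5},{3,4},{6}}
stable after 2 split(s): 4 block(s)
[3]={3,4}  [6]={6}

Answer: NOT BISIMILAR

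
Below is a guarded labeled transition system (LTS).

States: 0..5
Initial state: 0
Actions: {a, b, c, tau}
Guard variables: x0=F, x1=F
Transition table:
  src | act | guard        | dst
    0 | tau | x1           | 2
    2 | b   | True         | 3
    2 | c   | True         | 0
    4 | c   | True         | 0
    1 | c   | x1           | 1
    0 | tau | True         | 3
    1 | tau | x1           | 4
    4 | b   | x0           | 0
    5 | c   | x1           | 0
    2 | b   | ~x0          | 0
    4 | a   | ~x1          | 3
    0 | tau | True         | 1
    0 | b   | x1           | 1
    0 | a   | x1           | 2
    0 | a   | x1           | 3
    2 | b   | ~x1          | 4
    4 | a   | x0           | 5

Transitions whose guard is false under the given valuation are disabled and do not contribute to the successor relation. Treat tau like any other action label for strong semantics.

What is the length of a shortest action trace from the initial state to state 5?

Breadth-first toward 5:
  Layer 0: {0}
  Layer 1: {1,3}
5 never appears.

Answer: UNREACHABLE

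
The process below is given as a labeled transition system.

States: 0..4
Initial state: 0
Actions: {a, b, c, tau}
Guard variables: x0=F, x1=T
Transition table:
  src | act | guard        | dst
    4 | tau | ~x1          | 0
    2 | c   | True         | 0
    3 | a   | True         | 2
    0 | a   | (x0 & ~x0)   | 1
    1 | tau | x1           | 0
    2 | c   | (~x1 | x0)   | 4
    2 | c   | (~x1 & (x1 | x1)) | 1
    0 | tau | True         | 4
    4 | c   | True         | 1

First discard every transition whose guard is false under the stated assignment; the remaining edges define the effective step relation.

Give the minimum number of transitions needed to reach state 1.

Breadth-first toward 1:
  depth 0: {0}
  depth 1: {4}
  depth 2: {1}
first hit 1 at d=2 via tau·c

Answer: 2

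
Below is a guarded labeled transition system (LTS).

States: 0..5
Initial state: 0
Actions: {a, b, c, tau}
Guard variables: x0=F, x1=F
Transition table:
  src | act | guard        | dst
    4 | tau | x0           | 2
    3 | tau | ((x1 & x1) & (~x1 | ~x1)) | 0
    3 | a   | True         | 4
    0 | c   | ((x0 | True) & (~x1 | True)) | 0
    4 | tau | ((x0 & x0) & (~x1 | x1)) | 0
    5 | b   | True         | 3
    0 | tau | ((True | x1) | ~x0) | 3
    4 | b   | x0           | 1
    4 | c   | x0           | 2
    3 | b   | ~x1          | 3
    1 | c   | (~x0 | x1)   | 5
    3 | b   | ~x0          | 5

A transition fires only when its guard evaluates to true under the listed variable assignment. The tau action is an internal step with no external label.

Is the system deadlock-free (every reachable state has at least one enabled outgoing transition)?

Answer: DEADLOCK at state 4

Trace:
R = {0,3,4,5}
  0: c→0  tau→3  [2 out]
  3: a→4  b→3  b→5  [3 out]
  4: ∅  [deadlock]
  5: b→3  [1 out]
trace reaching 4: tau·a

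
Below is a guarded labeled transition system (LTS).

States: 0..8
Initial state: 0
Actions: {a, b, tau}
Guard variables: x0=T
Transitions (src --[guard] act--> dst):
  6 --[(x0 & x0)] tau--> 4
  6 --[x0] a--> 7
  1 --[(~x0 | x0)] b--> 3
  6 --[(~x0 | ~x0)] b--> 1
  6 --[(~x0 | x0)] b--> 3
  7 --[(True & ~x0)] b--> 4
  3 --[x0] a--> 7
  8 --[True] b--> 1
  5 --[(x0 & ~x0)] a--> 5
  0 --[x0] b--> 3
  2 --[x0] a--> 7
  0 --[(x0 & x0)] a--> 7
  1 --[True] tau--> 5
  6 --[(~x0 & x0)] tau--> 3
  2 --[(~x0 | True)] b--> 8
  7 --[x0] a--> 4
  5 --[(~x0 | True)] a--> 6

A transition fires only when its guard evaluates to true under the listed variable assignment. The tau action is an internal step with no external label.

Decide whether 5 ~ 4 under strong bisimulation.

Refine partition for ~:
  π0 = {{0,1,2,3,4,5,6,7,8}}
  π1 = {{0,2},{1},{3,5,7},{4},{6},{8}}
  π2 = {{0},{1},{2},{3},{4},{5},{6},{7},{8}}
Fixed point at round 3; 9 class(es).
class of 5: {5}; class of 4: {4}

Answer: NOT BISIMILAR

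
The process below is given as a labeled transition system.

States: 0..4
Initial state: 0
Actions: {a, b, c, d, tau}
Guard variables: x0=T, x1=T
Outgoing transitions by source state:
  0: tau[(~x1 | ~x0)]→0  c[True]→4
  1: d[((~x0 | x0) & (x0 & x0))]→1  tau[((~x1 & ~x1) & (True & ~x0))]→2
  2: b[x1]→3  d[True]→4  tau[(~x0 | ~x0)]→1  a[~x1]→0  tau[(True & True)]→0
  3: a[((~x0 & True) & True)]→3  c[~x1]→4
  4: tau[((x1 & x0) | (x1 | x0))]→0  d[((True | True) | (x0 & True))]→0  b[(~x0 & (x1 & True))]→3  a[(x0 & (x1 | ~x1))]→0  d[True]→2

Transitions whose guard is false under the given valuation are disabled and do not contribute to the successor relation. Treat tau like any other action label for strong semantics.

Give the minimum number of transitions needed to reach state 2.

Breadth-first toward 2:
  Layer 0: {0}
  Layer 1: {4}
  Layer 2: {2}
depth(2)=2, e.g. c·d

Answer: 2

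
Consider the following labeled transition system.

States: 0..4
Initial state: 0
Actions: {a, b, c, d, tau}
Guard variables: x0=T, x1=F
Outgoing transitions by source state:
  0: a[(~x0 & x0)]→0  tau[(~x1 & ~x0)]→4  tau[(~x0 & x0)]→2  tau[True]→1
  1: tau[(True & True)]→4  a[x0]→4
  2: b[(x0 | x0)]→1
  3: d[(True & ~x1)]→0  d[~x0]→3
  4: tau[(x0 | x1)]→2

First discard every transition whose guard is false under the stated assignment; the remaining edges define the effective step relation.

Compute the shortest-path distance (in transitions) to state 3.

Layered search for 3:
  L0 = {0}
  L1 = {1}
  L2 = {4}
  L3 = {2}
3 never appears.

Answer: UNREACHABLE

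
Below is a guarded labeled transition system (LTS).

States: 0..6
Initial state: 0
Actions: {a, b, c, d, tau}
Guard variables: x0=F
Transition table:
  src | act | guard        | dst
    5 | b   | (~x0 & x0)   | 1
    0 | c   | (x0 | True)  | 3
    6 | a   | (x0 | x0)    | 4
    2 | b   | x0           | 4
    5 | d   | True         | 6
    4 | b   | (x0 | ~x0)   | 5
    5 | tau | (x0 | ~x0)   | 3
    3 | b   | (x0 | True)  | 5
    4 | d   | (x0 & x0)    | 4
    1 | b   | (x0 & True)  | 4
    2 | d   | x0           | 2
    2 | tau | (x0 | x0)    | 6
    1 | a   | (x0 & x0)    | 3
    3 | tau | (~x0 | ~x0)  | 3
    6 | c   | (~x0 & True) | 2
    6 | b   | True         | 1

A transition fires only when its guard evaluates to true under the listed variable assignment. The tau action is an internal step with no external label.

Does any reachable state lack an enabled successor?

Answer: DEADLOCK at state 1

Analysis:
Reach set: {0,1,2,3,5,6}
  0: c→3  [1 out]
  1: ∅  [no exit]
  2: ∅  [no exit]
  3: b→5  tau→3  [2 out]
  5: d→6  tau→3  [2 out]
  6: b→1  c→2  [2 out]
Path to 1: c·b·d·b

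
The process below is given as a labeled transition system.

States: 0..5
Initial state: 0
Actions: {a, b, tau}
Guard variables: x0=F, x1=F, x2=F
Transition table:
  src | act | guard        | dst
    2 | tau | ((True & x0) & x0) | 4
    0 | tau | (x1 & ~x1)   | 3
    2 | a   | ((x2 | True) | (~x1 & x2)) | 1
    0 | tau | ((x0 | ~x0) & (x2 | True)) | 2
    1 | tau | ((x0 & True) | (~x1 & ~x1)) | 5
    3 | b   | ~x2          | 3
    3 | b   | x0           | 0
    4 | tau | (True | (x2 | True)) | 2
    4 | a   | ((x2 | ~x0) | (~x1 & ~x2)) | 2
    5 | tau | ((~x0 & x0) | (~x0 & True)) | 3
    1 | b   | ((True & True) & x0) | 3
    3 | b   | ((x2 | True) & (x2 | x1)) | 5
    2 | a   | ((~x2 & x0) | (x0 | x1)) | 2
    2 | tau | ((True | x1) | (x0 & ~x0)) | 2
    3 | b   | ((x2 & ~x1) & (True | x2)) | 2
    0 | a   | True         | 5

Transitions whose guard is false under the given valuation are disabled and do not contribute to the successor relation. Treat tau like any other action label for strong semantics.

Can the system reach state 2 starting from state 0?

Answer: REACHABLE

Working:
Guard filter leaves 9 enabled edge(s).
Layer 0: {0}
Layer 1: {2,5}  cumulative {0,2,5}
Layer 2: {1,3}  cumulative {0,1,2,3,5}
Reachable = {0,1,2,3,5}
Path to 2: tau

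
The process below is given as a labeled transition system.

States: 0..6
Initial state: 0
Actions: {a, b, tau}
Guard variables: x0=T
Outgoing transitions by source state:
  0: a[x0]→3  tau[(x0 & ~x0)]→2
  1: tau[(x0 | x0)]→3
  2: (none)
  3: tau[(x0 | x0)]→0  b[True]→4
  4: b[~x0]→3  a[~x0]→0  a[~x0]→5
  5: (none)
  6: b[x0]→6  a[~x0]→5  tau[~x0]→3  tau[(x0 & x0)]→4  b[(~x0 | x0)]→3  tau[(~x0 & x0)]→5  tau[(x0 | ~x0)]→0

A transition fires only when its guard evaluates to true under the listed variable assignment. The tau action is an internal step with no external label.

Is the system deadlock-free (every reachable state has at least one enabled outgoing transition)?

Answer: DEADLOCK at state 4

Working:
Reach set: {0,3,4}
  0: a→3  [1 exit(s)]
  3: b→4  tau→0  [2 exit(s)]
  4: ∅  [deadlock]
witness 4: a·b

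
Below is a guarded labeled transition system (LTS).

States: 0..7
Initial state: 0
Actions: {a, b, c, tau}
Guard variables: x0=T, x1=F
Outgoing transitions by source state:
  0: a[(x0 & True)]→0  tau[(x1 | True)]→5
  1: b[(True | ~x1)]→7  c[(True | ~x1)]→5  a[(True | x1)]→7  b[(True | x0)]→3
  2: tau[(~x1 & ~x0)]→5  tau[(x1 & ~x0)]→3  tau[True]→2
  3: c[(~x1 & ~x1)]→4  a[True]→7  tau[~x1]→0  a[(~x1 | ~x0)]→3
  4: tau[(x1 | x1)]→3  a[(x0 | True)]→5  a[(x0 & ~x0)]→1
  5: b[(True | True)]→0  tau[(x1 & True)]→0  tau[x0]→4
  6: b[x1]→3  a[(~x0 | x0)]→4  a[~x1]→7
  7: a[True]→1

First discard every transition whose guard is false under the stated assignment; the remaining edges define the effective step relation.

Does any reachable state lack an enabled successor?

Reachable = {0,4,5}
  0: a→0  tau→5  [2 exit(s)]
  4: a→5  [1 exit(s)]
  5: b→0  tau→4  [2 exit(s)]

Answer: DEADLOCK-FREE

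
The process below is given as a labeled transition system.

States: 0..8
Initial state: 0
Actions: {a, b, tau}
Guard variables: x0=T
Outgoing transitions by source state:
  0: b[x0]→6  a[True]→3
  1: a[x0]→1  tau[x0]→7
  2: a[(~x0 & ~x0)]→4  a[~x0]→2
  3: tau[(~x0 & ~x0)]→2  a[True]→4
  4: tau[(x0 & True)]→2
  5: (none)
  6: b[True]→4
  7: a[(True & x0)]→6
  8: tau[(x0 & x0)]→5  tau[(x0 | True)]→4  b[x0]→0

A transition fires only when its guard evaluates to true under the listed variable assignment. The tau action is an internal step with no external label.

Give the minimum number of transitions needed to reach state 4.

Answer: 2

Working:
Breadth-first toward 4:
  Layer 0: {0}
  Layer 1: {3,6}
  Layer 2: {4}
first hit 4 at d=2 via a·a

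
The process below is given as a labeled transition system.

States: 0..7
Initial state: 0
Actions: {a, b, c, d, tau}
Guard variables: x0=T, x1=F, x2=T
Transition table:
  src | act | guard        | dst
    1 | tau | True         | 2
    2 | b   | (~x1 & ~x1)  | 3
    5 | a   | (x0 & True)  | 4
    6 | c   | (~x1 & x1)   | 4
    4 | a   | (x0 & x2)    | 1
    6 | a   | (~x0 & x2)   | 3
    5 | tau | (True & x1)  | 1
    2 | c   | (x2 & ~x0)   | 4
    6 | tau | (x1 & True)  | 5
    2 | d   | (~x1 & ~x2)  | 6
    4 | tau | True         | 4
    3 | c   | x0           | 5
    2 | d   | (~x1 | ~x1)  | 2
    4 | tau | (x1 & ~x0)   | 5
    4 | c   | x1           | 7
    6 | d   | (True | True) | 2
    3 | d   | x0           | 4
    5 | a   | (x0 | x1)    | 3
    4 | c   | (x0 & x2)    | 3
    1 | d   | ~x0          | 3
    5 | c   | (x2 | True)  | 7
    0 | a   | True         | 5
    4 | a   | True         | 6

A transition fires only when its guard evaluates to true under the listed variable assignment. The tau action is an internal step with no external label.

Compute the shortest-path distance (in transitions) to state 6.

Layered search for 6:
  L0 = {0}
  L1 = {5}
  L2 = {3,4,7}
  L3 = {1,6}
6 enters at depth 3; path a·a·a

Answer: 3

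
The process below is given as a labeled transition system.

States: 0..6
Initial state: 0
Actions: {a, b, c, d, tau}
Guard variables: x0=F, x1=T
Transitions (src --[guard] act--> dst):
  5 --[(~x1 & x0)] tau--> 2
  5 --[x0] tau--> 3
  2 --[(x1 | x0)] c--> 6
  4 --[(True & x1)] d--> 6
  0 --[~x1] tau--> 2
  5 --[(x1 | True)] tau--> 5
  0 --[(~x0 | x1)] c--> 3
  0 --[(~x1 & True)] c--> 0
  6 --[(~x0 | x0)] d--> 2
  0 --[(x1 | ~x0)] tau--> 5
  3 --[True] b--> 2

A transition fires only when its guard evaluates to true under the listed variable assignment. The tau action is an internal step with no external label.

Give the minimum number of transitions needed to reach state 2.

Answer: 2

Analysis:
Breadth-first toward 2:
  Layer 0: {0}
  Layer 1: {3,5}
  Layer 2: {2}
2 enters at depth 2; path c·b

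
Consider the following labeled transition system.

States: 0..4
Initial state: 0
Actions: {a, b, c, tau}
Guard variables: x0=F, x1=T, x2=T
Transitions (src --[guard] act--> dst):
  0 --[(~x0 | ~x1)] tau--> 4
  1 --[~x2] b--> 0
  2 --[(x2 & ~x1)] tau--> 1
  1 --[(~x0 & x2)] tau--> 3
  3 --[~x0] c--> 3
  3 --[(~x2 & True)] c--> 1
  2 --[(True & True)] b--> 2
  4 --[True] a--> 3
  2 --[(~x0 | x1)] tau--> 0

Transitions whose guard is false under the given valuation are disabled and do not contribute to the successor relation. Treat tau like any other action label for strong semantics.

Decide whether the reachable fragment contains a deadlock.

Reachable = {0,3,4}
  0: tau→4  [1 exit(s)]
  3: c→3  [1 exit(s)]
  4: a→3  [1 exit(s)]

Answer: DEADLOCK-FREE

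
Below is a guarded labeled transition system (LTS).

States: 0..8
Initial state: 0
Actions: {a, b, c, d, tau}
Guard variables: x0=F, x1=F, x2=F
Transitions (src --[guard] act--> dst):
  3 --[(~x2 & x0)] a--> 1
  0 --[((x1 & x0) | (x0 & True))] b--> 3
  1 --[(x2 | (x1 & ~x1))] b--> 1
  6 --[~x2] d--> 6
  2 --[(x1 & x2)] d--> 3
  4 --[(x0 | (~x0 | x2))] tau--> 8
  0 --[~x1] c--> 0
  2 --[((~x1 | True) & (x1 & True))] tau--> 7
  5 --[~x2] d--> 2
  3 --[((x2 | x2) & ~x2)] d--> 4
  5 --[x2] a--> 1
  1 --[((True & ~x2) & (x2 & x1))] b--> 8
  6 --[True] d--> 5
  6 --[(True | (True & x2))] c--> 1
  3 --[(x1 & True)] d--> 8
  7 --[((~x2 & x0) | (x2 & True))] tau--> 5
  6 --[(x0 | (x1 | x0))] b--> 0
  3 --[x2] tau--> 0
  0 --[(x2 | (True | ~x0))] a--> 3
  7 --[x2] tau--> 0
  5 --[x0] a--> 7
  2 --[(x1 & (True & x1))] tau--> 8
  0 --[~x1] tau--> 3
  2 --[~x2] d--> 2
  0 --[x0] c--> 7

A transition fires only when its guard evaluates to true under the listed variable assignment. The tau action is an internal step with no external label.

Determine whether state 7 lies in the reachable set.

Answer: UNREACHABLE

Trace:
After dropping false guards: 9 live edges.
L0 = {0}
L1 = {3}  cumulative {0,3}
R = {0,3}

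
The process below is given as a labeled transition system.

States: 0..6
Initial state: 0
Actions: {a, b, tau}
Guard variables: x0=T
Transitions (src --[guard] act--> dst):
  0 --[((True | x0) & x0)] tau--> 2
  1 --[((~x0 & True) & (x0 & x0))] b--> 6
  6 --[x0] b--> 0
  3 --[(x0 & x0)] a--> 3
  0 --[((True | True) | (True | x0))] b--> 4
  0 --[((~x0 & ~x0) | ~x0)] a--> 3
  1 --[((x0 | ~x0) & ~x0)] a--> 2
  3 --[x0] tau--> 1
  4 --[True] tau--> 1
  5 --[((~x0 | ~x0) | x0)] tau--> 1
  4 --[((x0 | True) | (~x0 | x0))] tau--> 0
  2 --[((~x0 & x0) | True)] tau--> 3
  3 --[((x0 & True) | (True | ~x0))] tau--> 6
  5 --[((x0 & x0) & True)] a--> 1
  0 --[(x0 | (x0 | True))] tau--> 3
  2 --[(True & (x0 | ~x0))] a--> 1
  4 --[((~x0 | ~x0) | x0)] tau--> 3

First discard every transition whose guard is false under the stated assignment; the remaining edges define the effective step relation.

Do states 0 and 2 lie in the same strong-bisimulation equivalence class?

Answer: NOT BISIMILAR

Analysis:
Refine partition for ~:
  round 0: {{0,1,2,3,4,5,6}}
  round 1: {{0},{1},{2,3,5},{4},{6}}
  round 2: {{0},{1},{2},{3},{4},{5},{6}}
Fixed point at round 3; 7 class(es).
class of 0: {0}; class of 2: {2}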